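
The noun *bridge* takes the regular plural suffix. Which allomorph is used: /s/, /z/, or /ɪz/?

/ɪz/

The stem *bridge* ends in a sibilant (/s, z, ʃ, ʒ, tʃ, dʒ/).
The plural suffix surfaces as /ɪz/ after sibilants, /s/ after other voiceless consonants, and /z/ after other voiced sounds.
So the plural -s on *bridge* is pronounced /ɪz/.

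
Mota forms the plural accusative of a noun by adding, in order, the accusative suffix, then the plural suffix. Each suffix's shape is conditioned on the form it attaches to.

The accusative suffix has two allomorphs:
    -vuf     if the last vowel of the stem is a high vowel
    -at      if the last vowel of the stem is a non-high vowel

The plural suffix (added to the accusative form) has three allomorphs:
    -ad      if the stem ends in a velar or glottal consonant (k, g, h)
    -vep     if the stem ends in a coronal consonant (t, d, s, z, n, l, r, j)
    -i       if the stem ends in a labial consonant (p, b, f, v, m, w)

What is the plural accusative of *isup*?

*isup* — last vowel /u/ (a high vowel) → -vuf → *isupvuf*.
The accusative form *isupvuf*: final consonant = /f/, labial → -i → *isupvufi*.

isupvufi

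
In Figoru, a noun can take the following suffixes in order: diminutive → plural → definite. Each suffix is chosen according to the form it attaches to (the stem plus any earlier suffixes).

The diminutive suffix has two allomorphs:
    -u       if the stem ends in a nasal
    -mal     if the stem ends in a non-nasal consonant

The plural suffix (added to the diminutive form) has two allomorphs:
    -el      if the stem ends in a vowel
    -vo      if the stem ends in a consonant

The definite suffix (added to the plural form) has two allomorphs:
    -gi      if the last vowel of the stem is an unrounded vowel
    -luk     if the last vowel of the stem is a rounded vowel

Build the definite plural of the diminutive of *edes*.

Since the final consonant of *edes* is /s/ (non-nasal), it takes -mal, giving *edesmal*.
Since the final sound of the diminutive form *edesmal* is /l/ (a consonant), it takes -vo, giving *edesmalvo*.
Since the last vowel of the plural form *edesmalvo* is /o/ (a rounded vowel), it takes -luk, giving *edesmalvoluk*.

edesmalvoluk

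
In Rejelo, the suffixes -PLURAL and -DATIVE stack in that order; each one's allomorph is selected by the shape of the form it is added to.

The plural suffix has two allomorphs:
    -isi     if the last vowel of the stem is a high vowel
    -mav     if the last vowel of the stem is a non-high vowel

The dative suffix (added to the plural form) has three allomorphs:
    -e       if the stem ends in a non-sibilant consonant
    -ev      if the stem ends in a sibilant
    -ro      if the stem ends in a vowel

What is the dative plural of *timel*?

*timel* — last vowel /e/ (a non-high vowel) → -mav → *timelmav*.
The plural form *timelmav*: final sound = /v/, a non-sibilant consonant → -e → *timelmave*.

timelmave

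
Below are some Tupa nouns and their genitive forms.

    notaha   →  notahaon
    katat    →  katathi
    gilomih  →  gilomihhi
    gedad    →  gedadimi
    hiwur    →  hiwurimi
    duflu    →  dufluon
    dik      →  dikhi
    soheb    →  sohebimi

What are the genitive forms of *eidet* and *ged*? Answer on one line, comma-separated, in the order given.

eidethi, gedimi

The alternation tracks the final sound of the stem — -hi when the stem ends in a voiceless consonant (*katat*, *gilomih*, *dik*); -imi when the stem ends in a voiced consonant (*gedad*, *hiwur*, *soheb*); -on when the stem ends in a vowel (*notaha*, *duflu*).
Since the final sound of *eidet* is /t/ (a voiceless consonant), it takes -hi, giving *eidethi*.
Since the final sound of *ged* is /d/ (a voiced consonant), it takes -imi, giving *gedimi*.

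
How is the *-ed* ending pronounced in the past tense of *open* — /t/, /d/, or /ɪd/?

The stem *open* ends in a voiced sound other than /d/.
The -ed suffix is realized as /ɪd/ after /t, d/; as /t/ after other voiceless consonants; and as /d/ after other voiced sounds.
So -ed on *open* is pronounced /d/.

/d/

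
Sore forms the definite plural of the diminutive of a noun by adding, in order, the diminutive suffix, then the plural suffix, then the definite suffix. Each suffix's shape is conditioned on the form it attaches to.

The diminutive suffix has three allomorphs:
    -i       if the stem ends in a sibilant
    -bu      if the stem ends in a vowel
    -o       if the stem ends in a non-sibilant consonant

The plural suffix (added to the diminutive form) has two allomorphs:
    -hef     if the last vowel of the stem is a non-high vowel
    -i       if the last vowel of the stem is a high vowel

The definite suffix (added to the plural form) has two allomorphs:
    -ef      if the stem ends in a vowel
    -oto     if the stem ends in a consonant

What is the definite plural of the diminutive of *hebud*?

hebudohefoto

*hebud* — final sound /d/ (a non-sibilant consonant) → -o → *hebudo*.
Since the last vowel of the diminutive form *hebudo* is /o/ (a non-high vowel), it takes -hef, giving *hebudohef*.
The final sound of the plural form *hebudohef* is /f/, which is a consonant, so the definite suffix is -oto, giving *hebudohefoto*.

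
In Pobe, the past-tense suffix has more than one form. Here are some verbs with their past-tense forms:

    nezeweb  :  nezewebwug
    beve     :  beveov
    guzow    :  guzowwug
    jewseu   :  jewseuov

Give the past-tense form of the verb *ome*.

omeov

The alternation tracks the final sound of the stem — -wug when the stem ends in a consonant (*nezeweb*, *guzow*); -ov when the stem ends in a vowel (*beve*, *jewseu*).
*ome* — final sound /e/ (a vowel) → -ov → *omeov*.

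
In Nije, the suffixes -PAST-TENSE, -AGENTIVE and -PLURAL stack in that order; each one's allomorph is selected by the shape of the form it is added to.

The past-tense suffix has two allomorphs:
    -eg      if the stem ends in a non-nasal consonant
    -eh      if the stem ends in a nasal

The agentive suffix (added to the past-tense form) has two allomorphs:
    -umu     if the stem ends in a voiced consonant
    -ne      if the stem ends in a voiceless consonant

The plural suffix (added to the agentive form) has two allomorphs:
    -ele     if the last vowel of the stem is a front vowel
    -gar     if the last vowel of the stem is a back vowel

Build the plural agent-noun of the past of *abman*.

abmanehneele

The final consonant of *abman* is /n/, which is a nasal, so the past-tense suffix is -eh, giving *abmaneh*.
The past-tense form *abmaneh* — final consonant /h/ (voiceless) → -ne → *abmanehne*.
The agentive form *abmanehne*: last vowel = /e/, a front vowel → -ele → *abmanehneele*.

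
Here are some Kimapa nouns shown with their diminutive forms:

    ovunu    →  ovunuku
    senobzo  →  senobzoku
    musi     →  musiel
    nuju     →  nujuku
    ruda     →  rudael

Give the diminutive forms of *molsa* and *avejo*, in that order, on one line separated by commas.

The alternation tracks the last vowel of the stem — -ku when the last vowel of the stem is a rounded vowel (*ovunu*, *senobzo*, *nuju*); -el when the last vowel of the stem is an unrounded vowel (*musi*, *ruda*).
*molsa* — last vowel /a/ (an unrounded vowel) → -el → *molsael*.
*avejo* — last vowel /o/ (a rounded vowel) → -ku → *avejoku*.

molsael, avejoku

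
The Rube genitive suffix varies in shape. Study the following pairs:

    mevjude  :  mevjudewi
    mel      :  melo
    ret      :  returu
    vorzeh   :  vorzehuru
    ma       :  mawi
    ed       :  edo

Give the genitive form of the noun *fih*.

fihuru

The suffix is conditioned by the final sound: -uru when the stem ends in a voiceless consonant (*ret*, *vorzeh*); -o when the stem ends in a voiced consonant (*mel*, *ed*); -wi when the stem ends in a vowel (*mevjude*, *ma*).
The final sound of *fih* is /h/, which is a voiceless consonant, so the suffix is -uru, giving *fihuru*.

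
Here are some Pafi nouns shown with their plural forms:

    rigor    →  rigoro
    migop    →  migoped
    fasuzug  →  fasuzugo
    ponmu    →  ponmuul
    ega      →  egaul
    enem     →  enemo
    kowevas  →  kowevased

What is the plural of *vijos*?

The alternation tracks the final sound of the stem — -ed when the stem ends in a voiceless consonant (*migop*, *kowevas*); -o when the stem ends in a voiced consonant (*rigor*, *fasuzug*, *enem*); -ul when the stem ends in a vowel (*ponmu*, *ega*).
*vijos* — final sound /s/ (a voiceless consonant) → -ed → *vijosed*.

vijosed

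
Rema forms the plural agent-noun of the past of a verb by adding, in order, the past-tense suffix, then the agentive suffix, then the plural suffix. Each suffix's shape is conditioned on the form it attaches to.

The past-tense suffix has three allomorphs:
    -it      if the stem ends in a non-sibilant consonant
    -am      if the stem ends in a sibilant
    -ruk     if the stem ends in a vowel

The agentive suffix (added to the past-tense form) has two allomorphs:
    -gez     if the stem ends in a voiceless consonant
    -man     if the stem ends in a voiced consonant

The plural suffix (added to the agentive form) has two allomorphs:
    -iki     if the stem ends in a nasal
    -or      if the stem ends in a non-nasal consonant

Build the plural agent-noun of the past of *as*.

*as* — final sound /s/ (a sibilant) → -am → *asam*.
The final consonant of the past-tense form *asam* is /m/, which is voiced, so the agentive suffix is -man, giving *asamman*.
The agentive form *asamman*: final consonant = /n/, a nasal → -iki → *asammaniki*.

asammaniki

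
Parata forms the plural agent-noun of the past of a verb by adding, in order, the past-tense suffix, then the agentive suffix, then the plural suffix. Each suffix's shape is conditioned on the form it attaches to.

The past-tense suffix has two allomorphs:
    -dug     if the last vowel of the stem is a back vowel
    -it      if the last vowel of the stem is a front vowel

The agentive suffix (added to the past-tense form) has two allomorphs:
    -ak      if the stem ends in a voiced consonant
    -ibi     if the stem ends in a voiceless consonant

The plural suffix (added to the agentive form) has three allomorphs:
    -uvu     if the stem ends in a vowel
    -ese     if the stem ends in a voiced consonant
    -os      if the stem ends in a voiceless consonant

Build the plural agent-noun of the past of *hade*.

*hade*: last vowel = /e/, a front vowel → -it → *hadeit*.
Since the final consonant of the past-tense form *hadeit* is /t/ (voiceless), it takes -ibi, giving *hadeitibi*.
Since the final sound of the agentive form *hadeitibi* is /i/ (a vowel), it takes -uvu, giving *hadeitibiuvu*.

hadeitibiuvu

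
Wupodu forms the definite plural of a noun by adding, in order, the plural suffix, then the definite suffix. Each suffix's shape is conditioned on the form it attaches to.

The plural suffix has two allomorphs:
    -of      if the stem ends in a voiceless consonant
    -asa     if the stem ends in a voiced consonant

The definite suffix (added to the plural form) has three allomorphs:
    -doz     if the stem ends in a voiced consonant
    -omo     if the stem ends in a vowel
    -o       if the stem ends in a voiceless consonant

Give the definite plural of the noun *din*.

*din*: final consonant = /n/, voiced → -asa → *dinasa*.
The final sound of the plural form *dinasa* is /a/, which is a vowel, so the definite suffix is -omo, giving *dinasaomo*.

dinasaomo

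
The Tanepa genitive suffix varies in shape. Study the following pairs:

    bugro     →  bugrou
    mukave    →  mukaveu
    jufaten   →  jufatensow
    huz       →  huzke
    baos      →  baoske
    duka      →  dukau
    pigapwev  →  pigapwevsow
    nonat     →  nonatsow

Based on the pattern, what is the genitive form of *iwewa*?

iwewau

Looking at the final sound of each stem: -ke when the stem ends in a sibilant (*huz*, *baos*); -sow when the stem ends in a non-sibilant consonant (*jufaten*, *pigapwev*, *nonat*); -u when the stem ends in a vowel (*bugro*, *mukave*, *duka*).
*iwewa*: final sound = /a/, a vowel → -u → *iwewau*.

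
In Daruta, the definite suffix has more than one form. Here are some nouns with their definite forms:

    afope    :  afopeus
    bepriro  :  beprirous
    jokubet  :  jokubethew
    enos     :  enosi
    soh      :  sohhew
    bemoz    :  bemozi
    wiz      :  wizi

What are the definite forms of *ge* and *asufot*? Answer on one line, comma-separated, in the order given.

The alternation tracks the final sound of the stem — -i when the stem ends in a sibilant (*enos*, *bemoz*, *wiz*); -hew when the stem ends in a non-sibilant consonant (*jokubet*, *soh*); -us when the stem ends in a vowel (*afope*, *bepriro*).
*ge* — final sound /e/ (a vowel) → -us → *geus*.
*asufot* — final sound /t/ (a non-sibilant consonant) → -hew → *asufothew*.

geus, asufothew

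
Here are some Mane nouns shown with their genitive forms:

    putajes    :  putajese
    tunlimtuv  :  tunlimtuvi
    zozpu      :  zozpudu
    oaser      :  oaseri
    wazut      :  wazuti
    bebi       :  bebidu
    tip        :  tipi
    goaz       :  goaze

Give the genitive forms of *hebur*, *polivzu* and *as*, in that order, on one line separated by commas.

heburi, polivzudu, ase

The alternation tracks the final sound of the stem — -e when the stem ends in a sibilant (*putajes*, *goaz*); -i when the stem ends in a non-sibilant consonant (*tunlimtuv*, *oaser*, *wazut*, *tip*); -du when the stem ends in a vowel (*zozpu*, *bebi*).
The final sound of *hebur* is /r/, which is a non-sibilant consonant, so the suffix is -i, giving *heburi*.
The final sound of *polivzu* is /u/, which is a vowel, so the suffix is -du, giving *polivzudu*.
*as*: final sound = /s/, a sibilant → -e → *ase*.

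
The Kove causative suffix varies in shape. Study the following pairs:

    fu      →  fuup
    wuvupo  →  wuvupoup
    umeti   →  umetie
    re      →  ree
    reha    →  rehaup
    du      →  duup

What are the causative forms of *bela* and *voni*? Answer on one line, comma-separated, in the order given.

The pattern is front/back vowel harmony: -e when the last vowel of the stem is a front vowel (*umeti*, *re*); -up when the last vowel of the stem is a back vowel (*fu*, *wuvupo*, *reha*, *du*).
*bela*: last vowel = /a/, a back vowel → -up → *belaup*.
*voni*: last vowel = /i/, a front vowel → -e → *vonie*.

belaup, vonie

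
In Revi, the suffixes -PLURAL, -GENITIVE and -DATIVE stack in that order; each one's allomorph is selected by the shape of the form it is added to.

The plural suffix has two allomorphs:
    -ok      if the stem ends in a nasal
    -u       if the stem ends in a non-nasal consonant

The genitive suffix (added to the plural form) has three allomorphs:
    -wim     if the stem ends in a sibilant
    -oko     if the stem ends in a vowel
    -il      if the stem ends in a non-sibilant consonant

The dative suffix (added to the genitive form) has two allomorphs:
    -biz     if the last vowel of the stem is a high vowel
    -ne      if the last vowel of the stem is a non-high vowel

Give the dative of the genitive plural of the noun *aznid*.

azniduokone

Since the final consonant of *aznid* is /d/ (non-nasal), it takes -u, giving *aznidu*.
The plural form *aznidu* — final sound /u/ (a vowel) → -oko → *azniduoko*.
The genitive form *azniduoko*: last vowel = /o/, a non-high vowel → -ne → *azniduokone*.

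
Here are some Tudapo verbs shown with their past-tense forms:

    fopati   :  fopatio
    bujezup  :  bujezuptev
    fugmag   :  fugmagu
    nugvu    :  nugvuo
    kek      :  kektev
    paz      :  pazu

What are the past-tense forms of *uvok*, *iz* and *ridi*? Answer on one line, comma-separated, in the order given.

The pattern is voicing of the final sound: -tev when the stem ends in a voiceless consonant (*bujezup*, *kek*); -u when the stem ends in a voiced consonant (*fugmag*, *paz*); -o when the stem ends in a vowel (*fopati*, *nugvu*).
*uvok*: final sound = /k/, a voiceless consonant → -tev → *uvoktev*.
*iz*: final sound = /z/, a voiced consonant → -u → *izu*.
*ridi* — final sound /i/ (a vowel) → -o → *ridio*.

uvoktev, izu, ridio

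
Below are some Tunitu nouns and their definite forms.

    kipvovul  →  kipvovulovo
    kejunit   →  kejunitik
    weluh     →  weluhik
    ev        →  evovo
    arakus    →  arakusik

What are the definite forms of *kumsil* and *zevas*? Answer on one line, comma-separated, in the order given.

kumsilovo, zevasik

The suffix is conditioned by the final consonant: -ik when the stem ends in a voiceless consonant (*kejunit*, *weluh*, *arakus*); -ovo when the stem ends in a voiced consonant (*kipvovul*, *ev*).
Since the final consonant of *kumsil* is /l/ (voiced), it takes -ovo, giving *kumsilovo*.
Since the final consonant of *zevas* is /s/ (voiceless), it takes -ik, giving *zevasik*.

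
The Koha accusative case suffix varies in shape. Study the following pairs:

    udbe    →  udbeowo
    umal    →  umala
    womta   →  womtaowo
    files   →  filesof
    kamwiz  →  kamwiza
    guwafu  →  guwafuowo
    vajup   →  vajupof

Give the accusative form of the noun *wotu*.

The suffix is conditioned by the final sound: -of when the stem ends in a voiceless consonant (*files*, *vajup*); -a when the stem ends in a voiced consonant (*umal*, *kamwiz*); -owo when the stem ends in a vowel (*udbe*, *womta*, *guwafu*).
Since the final sound of *wotu* is /u/ (a vowel), it takes -owo, giving *wotuowo*.

wotuowo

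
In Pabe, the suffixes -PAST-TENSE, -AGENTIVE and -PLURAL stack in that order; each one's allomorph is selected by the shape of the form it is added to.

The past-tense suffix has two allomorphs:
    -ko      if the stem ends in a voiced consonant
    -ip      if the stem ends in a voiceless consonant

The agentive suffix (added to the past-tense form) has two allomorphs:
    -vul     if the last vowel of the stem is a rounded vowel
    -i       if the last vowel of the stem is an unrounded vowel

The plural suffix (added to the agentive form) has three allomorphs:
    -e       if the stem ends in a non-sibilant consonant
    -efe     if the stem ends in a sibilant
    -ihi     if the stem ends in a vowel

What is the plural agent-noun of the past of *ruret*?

ruretipiihi

*ruret*: final consonant = /t/, voiceless → -ip → *ruretip*.
The last vowel of the past-tense form *ruretip* is /i/, which is an unrounded vowel, so the agentive suffix is -i, giving *ruretipi*.
The agentive form *ruretipi* — final sound /i/ (a vowel) → -ihi → *ruretipiihi*.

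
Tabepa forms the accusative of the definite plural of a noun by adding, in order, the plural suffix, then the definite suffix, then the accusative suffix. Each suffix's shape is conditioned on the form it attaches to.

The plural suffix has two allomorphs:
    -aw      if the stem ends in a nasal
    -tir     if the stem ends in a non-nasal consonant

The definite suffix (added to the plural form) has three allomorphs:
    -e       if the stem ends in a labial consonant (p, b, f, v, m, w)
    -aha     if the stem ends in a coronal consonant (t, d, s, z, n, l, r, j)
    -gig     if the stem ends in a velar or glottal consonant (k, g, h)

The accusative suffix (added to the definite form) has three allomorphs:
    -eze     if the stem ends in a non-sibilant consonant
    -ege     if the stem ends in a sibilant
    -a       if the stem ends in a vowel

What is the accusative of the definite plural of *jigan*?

jiganawea

*jigan*: final consonant = /n/, a nasal → -aw → *jiganaw*.
The plural form *jiganaw*: final consonant = /w/, labial → -e → *jiganawe*.
Since the final sound of the definite form *jiganawe* is /e/ (a vowel), it takes -a, giving *jiganawea*.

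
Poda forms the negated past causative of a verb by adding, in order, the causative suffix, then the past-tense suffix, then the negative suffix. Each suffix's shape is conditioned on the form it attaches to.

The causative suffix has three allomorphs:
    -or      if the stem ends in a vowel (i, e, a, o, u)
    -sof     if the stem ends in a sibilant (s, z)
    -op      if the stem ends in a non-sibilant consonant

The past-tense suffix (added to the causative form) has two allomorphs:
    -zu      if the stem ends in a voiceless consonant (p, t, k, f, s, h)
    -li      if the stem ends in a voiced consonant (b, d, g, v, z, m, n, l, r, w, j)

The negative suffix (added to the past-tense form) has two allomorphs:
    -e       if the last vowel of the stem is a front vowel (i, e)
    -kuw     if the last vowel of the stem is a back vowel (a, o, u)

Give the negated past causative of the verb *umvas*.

*umvas* — final sound /s/ (a sibilant) → -sof → *umvassof*.
The final consonant of the causative form *umvassof* is /f/, which is voiceless, so the past-tense suffix is -zu, giving *umvassofzu*.
The past-tense form *umvassofzu* — last vowel /u/ (a back vowel) → -kuw → *umvassofzukuw*.

umvassofzukuw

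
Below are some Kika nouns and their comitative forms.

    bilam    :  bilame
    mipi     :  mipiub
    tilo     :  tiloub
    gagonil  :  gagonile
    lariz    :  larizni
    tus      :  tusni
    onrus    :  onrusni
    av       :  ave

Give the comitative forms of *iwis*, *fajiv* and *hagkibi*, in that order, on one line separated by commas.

Looking at the final sound of each stem: -ni when the stem ends in a sibilant (*lariz*, *tus*, *onrus*); -e when the stem ends in a non-sibilant consonant (*bilam*, *gagonil*, *av*); -ub when the stem ends in a vowel (*mipi*, *tilo*).
The final sound of *iwis* is /s/, which is a sibilant, so the suffix is -ni, giving *iwisni*.
The final sound of *fajiv* is /v/, which is a non-sibilant consonant, so the suffix is -e, giving *fajive*.
*hagkibi*: final sound = /i/, a vowel → -ub → *hagkibiub*.

iwisni, fajive, hagkibiub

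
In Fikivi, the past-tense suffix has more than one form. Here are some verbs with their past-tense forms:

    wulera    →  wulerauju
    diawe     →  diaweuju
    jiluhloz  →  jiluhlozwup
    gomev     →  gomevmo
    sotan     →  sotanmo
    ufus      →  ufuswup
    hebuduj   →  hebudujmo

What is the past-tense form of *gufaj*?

gufajmo

The pattern is sibilance of the final sound: -wup when the stem ends in a sibilant (*jiluhloz*, *ufus*); -mo when the stem ends in a non-sibilant consonant (*gomev*, *sotan*, *hebuduj*); -uju when the stem ends in a vowel (*wulera*, *diawe*).
*gufaj* — final sound /j/ (a non-sibilant consonant) → -mo → *gufajmo*.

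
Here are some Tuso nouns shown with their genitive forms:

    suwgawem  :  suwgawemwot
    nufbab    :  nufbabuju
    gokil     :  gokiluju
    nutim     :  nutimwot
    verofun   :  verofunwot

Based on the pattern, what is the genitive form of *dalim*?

dalimwot

The suffix is conditioned by the final consonant: -wot when the stem ends in a nasal (*suwgawem*, *nutim*, *verofun*); -uju when the stem ends in a non-nasal consonant (*nufbab*, *gokil*).
*dalim* — final consonant /m/ (a nasal) → -wot → *dalimwot*.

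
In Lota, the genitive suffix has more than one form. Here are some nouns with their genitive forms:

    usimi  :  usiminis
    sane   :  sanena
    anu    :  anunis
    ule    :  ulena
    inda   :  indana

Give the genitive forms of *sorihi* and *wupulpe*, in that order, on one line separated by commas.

The pattern is height harmony: -nis when the last vowel of the stem is a high vowel (*usimi*, *anu*); -na when the last vowel of the stem is a non-high vowel (*sane*, *ule*, *inda*).
The last vowel of *sorihi* is /i/, which is a high vowel, so the suffix is -nis, giving *sorihinis*.
The last vowel of *wupulpe* is /e/, which is a non-high vowel, so the suffix is -na, giving *wupulpena*.

sorihinis, wupulpena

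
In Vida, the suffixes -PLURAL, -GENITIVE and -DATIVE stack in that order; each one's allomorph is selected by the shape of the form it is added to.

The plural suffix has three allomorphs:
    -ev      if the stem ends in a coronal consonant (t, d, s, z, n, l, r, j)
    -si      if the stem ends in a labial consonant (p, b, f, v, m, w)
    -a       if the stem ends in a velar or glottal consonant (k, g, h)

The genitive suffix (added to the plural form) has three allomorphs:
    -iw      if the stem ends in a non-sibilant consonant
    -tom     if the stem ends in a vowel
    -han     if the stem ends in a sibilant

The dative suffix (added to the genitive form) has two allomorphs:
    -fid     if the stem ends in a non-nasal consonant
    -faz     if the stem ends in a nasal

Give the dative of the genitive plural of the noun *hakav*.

hakavsitomfaz

*hakav* — final consonant /v/ (labial) → -si → *hakavsi*.
The plural form *hakavsi*: final sound = /i/, a vowel → -tom → *hakavsitom*.
The genitive form *hakavsitom* — final consonant /m/ (a nasal) → -faz → *hakavsitomfaz*.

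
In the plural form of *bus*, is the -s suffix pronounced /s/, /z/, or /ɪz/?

/ɪz/

The stem *bus* ends in a sibilant (/s, z, ʃ, ʒ, tʃ, dʒ/).
The plural suffix surfaces as /ɪz/ after sibilants, /s/ after other voiceless consonants, and /z/ after other voiced sounds.
So the plural -s on *bus* is pronounced /ɪz/.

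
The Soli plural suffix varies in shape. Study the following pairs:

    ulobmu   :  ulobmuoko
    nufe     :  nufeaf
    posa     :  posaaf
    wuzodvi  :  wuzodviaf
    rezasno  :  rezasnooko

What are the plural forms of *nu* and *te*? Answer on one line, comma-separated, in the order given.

nuoko, teaf

The pattern is rounding harmony: -oko when the last vowel of the stem is a rounded vowel (*ulobmu*, *rezasno*); -af when the last vowel of the stem is an unrounded vowel (*nufe*, *posa*, *wuzodvi*).
*nu* — last vowel /u/ (a rounded vowel) → -oko → *nuoko*.
Since the last vowel of *te* is /e/ (an unrounded vowel), it takes -af, giving *teaf*.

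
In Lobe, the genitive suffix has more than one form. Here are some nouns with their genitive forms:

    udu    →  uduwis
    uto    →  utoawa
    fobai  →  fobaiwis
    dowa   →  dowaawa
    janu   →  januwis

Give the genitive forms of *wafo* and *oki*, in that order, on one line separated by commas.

wafoawa, okiwis

Looking at the last vowel of each stem: -wis when the last vowel of the stem is a high vowel (*udu*, *fobai*, *janu*); -awa when the last vowel of the stem is a non-high vowel (*uto*, *dowa*).
Since the last vowel of *wafo* is /o/ (a non-high vowel), it takes -awa, giving *wafoawa*.
The last vowel of *oki* is /i/, which is a high vowel, so the suffix is -wis, giving *okiwis*.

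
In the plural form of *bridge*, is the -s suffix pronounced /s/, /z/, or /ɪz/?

The stem *bridge* ends in a sibilant (/s, z, ʃ, ʒ, tʃ, dʒ/).
The plural suffix surfaces as /ɪz/ after sibilants, /s/ after other voiceless consonants, and /z/ after other voiced sounds.
So the plural -s on *bridge* is pronounced /ɪz/.

/ɪz/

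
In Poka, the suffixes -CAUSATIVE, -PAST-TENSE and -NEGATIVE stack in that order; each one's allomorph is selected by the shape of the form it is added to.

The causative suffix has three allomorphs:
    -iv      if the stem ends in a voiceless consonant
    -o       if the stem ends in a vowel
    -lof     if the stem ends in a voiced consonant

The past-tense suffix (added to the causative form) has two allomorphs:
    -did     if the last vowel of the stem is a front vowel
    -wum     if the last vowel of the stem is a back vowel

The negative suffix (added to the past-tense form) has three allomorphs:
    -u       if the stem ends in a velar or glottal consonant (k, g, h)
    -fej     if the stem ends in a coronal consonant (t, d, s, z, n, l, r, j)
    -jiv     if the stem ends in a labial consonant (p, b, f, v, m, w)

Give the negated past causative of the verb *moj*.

Since the final sound of *moj* is /j/ (a voiced consonant), it takes -lof, giving *mojlof*.
The causative form *mojlof*: last vowel = /o/, a back vowel → -wum → *mojlofwum*.
The final consonant of the past-tense form *mojlofwum* is /m/, which is labial, so the negative suffix is -jiv, giving *mojlofwumjiv*.

mojlofwumjiv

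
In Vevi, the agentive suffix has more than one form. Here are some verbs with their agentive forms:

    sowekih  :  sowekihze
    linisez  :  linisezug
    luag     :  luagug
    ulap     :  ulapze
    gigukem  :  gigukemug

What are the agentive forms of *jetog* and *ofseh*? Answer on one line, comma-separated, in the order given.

The suffix is conditioned by the final consonant: -ze when the stem ends in a voiceless consonant (*sowekih*, *ulap*); -ug when the stem ends in a voiced consonant (*linisez*, *luag*, *gigukem*).
*jetog* — final consonant /g/ (voiced) → -ug → *jetogug*.
*ofseh* — final consonant /h/ (voiceless) → -ze → *ofsehze*.

jetogug, ofsehze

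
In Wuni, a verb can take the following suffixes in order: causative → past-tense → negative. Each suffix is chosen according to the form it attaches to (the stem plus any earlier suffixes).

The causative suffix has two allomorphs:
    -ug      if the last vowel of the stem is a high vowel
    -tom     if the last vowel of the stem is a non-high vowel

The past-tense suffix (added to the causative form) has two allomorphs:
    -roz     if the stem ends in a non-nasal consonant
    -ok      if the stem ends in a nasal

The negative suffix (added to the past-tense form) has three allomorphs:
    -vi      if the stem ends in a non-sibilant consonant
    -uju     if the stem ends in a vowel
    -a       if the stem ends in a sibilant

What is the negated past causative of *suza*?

suzatomokvi

The last vowel of *suza* is /a/, which is a non-high vowel, so the causative suffix is -tom, giving *suzatom*.
The final consonant of the causative form *suzatom* is /m/, which is a nasal, so the past-tense suffix is -ok, giving *suzatomok*.
The past-tense form *suzatomok* — final sound /k/ (a non-sibilant consonant) → -vi → *suzatomokvi*.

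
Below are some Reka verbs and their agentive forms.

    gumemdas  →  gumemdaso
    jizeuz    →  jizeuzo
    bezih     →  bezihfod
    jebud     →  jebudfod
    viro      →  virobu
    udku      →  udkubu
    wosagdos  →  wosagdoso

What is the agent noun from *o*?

The suffix is conditioned by the final sound: -o when the stem ends in a sibilant (*gumemdas*, *jizeuz*, *wosagdos*); -fod when the stem ends in a non-sibilant consonant (*bezih*, *jebud*); -bu when the stem ends in a vowel (*viro*, *udku*).
*o* — final sound /o/ (a vowel) → -bu → *obu*.

obu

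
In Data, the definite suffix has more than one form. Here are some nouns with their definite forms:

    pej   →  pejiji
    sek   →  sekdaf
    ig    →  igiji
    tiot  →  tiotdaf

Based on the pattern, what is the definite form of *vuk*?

vukdaf

Looking at the final consonant of each stem: -daf when the stem ends in a voiceless consonant (*sek*, *tiot*); -iji when the stem ends in a voiced consonant (*pej*, *ig*).
*vuk*: final consonant = /k/, voiceless → -daf → *vukdaf*.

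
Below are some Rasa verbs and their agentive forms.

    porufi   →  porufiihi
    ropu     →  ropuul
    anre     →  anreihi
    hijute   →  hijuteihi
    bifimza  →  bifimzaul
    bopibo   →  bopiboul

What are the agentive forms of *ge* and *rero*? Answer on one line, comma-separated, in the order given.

The suffix is conditioned by the last vowel: -ihi when the last vowel of the stem is a front vowel (*porufi*, *anre*, *hijute*); -ul when the last vowel of the stem is a back vowel (*ropu*, *bifimza*, *bopibo*).
*ge*: last vowel = /e/, a front vowel → -ihi → *geihi*.
Since the last vowel of *rero* is /o/ (a back vowel), it takes -ul, giving *reroul*.

geihi, reroul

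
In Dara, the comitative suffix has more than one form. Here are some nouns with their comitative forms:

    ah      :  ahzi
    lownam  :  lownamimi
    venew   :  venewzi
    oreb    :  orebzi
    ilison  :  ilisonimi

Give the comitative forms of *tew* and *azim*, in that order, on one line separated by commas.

The alternation tracks the final consonant of the stem — -imi when the stem ends in a nasal (*lownam*, *ilison*); -zi when the stem ends in a non-nasal consonant (*ah*, *venew*, *oreb*).
*tew*: final consonant = /w/, non-nasal → -zi → *tewzi*.
*azim*: final consonant = /m/, a nasal → -imi → *azimimi*.

tewzi, azimimi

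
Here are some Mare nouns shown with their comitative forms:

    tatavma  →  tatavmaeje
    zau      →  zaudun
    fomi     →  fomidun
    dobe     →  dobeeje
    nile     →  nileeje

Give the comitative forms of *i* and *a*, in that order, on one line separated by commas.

The alternation tracks the last vowel of the stem — -dun when the last vowel of the stem is a high vowel (*zau*, *fomi*); -eje when the last vowel of the stem is a non-high vowel (*tatavma*, *dobe*, *nile*).
*i* — last vowel /i/ (a high vowel) → -dun → *idun*.
Since the last vowel of *a* is /a/ (a non-high vowel), it takes -eje, giving *aeje*.

idun, aeje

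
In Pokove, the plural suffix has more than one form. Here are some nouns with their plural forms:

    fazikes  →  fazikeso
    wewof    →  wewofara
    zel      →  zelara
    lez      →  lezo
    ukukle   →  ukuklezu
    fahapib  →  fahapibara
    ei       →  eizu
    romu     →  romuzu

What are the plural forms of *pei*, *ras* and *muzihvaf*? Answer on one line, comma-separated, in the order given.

peizu, raso, muzihvafara

The alternation tracks the final sound of the stem — -o when the stem ends in a sibilant (*fazikes*, *lez*); -ara when the stem ends in a non-sibilant consonant (*wewof*, *zel*, *fahapib*); -zu when the stem ends in a vowel (*ukukle*, *ei*, *romu*).
The final sound of *pei* is /i/, which is a vowel, so the suffix is -zu, giving *peizu*.
*ras* — final sound /s/ (a sibilant) → -o → *raso*.
*muzihvaf*: final sound = /f/, a non-sibilant consonant → -ara → *muzihvafara*.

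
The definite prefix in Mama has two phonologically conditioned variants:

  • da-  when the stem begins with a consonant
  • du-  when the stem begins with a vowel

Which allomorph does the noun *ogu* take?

Since the first sound of *ogu* is /o/ (a vowel), it takes du-.

du-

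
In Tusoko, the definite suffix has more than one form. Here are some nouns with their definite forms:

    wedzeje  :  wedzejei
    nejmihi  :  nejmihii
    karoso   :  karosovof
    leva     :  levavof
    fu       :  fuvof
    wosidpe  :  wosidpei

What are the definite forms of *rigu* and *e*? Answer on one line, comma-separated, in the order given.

The alternation tracks the last vowel of the stem — -i when the last vowel of the stem is a front vowel (*wedzeje*, *nejmihi*, *wosidpe*); -vof when the last vowel of the stem is a back vowel (*karoso*, *leva*, *fu*).
*rigu* — last vowel /u/ (a back vowel) → -vof → *riguvof*.
*e* — last vowel /e/ (a front vowel) → -i → *ei*.

riguvof, ei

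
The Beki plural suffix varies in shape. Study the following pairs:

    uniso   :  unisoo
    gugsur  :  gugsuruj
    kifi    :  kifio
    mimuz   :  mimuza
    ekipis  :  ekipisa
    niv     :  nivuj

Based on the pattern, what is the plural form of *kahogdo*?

kahogdoo

The suffix is conditioned by the final sound: -a when the stem ends in a sibilant (*mimuz*, *ekipis*); -uj when the stem ends in a non-sibilant consonant (*gugsur*, *niv*); -o when the stem ends in a vowel (*uniso*, *kifi*).
*kahogdo*: final sound = /o/, a vowel → -o → *kahogdoo*.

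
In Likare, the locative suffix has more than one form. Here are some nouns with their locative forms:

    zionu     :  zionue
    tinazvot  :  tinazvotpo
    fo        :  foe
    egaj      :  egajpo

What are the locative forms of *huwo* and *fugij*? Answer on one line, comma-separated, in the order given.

huwoe, fugijpo

The pattern is consonant vs. vowel: -po when the stem ends in a consonant (*tinazvot*, *egaj*); -e when the stem ends in a vowel (*zionu*, *fo*).
Since the final sound of *huwo* is /o/ (a vowel), it takes -e, giving *huwoe*.
Since the final sound of *fugij* is /j/ (a consonant), it takes -po, giving *fugijpo*.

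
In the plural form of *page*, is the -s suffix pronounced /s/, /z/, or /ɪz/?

/ɪz/

The stem *page* ends in a sibilant (/s, z, ʃ, ʒ, tʃ, dʒ/).
The plural suffix surfaces as /ɪz/ after sibilants, /s/ after other voiceless consonants, and /z/ after other voiced sounds.
So the plural -s on *page* is pronounced /ɪz/.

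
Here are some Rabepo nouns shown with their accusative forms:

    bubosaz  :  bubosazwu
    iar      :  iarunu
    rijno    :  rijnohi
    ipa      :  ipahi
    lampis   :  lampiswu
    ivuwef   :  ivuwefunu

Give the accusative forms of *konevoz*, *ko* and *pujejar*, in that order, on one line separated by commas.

Looking at the final sound of each stem: -wu when the stem ends in a sibilant (*bubosaz*, *lampis*); -unu when the stem ends in a non-sibilant consonant (*iar*, *ivuwef*); -hi when the stem ends in a vowel (*rijno*, *ipa*).
The final sound of *konevoz* is /z/, which is a sibilant, so the suffix is -wu, giving *konevozwu*.
*ko* — final sound /o/ (a vowel) → -hi → *kohi*.
*pujejar* — final sound /r/ (a non-sibilant consonant) → -unu → *pujejarunu*.

konevozwu, kohi, pujejarunu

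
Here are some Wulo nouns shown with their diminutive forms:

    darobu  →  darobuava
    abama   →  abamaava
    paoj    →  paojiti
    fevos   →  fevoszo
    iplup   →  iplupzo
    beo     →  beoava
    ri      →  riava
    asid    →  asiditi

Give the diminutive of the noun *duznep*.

duznepzo

The alternation tracks the final sound of the stem — -zo when the stem ends in a voiceless consonant (*fevos*, *iplup*); -iti when the stem ends in a voiced consonant (*paoj*, *asid*); -ava when the stem ends in a vowel (*darobu*, *abama*, *beo*, *ri*).
*duznep* — final sound /p/ (a voiceless consonant) → -zo → *duznepzo*.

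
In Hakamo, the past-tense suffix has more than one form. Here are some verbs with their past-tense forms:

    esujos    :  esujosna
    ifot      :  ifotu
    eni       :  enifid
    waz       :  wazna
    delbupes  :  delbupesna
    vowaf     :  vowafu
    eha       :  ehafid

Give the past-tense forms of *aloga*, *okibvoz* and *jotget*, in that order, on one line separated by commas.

alogafid, okibvozna, jotgetu

Looking at the final sound of each stem: -na when the stem ends in a sibilant (*esujos*, *waz*, *delbupes*); -u when the stem ends in a non-sibilant consonant (*ifot*, *vowaf*); -fid when the stem ends in a vowel (*eni*, *eha*).
*aloga*: final sound = /a/, a vowel → -fid → *alogafid*.
*okibvoz* — final sound /z/ (a sibilant) → -na → *okibvozna*.
*jotget* — final sound /t/ (a non-sibilant consonant) → -u → *jotgetu*.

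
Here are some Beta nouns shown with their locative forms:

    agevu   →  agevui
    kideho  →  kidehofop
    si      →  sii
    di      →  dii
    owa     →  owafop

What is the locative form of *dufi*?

The alternation tracks the last vowel of the stem — -i when the last vowel of the stem is a high vowel (*agevu*, *si*, *di*); -fop when the last vowel of the stem is a non-high vowel (*kideho*, *owa*).
*dufi*: last vowel = /i/, a high vowel → -i → *dufii*.

dufii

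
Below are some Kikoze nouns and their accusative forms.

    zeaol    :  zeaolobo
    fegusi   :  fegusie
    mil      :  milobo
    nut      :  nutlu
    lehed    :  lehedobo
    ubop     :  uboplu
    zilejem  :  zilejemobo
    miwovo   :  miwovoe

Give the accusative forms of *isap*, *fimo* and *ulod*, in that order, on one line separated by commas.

Looking at the final sound of each stem: -lu when the stem ends in a voiceless consonant (*nut*, *ubop*); -obo when the stem ends in a voiced consonant (*zeaol*, *mil*, *lehed*, *zilejem*); -e when the stem ends in a vowel (*fegusi*, *miwovo*).
The final sound of *isap* is /p/, which is a voiceless consonant, so the suffix is -lu, giving *isaplu*.
The final sound of *fimo* is /o/, which is a vowel, so the suffix is -e, giving *fimoe*.
*ulod*: final sound = /d/, a voiced consonant → -obo → *ulodobo*.

isaplu, fimoe, ulodobo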